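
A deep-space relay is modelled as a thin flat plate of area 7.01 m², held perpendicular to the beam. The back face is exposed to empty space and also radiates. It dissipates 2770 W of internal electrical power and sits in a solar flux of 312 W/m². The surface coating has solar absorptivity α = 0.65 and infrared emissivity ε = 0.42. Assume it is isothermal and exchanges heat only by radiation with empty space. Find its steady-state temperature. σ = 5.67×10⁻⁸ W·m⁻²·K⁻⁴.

At steady state, absorbed solar power + internal power = radiated power.
Absorbed: α·S·A_cross = 0.65·312·7.010 = 1422 W (cross-section A).
Total input = 1422 + 2770 = 4192 W.
Radiated: εσ·A_surf·T⁴ with A_surf = 2A = 14.02 m².
T⁴ = 4192/(0.42·5.67×10⁻⁸·14.02) = 1.255×10¹⁰ K⁴.

T ≈ 335 K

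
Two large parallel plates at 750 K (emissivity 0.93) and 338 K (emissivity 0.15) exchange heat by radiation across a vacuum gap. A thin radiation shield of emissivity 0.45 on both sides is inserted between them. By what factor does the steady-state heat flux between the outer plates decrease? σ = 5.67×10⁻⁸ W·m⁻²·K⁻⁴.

Without shield: q₀ = σΔ(T⁴)/(1/ε₁+1/ε₂−1) with denominator 6.742.
With shield the two gaps are in series; the resistances add: (1/ε₁+1/ε_s−1)+(1/ε_s+1/ε₂−1) = 2.297+7.889 = 10.19.
Heat-flux ratio q₀/q = 10.19/6.742.

factor ≈ 1.51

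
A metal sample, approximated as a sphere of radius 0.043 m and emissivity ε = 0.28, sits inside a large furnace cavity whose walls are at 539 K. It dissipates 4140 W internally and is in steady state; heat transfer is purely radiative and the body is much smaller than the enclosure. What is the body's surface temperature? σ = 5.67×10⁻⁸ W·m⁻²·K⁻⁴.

T ≈ 1830 K

For a small grey body in a large enclosure, net radiated power = εσA(T⁴ − T_w⁴).
Steady state: P = εσA(T⁴ − T_w⁴) with A = 4πr² = 0.02324 m².
T⁴ = P/(εσA) + T_w⁴ = 4140/(0.28·5.67×10⁻⁸·0.02324) + (539)⁴
    = 1.122×10¹³ + 8.440×10¹⁰ = 1.131×10¹³ K⁴.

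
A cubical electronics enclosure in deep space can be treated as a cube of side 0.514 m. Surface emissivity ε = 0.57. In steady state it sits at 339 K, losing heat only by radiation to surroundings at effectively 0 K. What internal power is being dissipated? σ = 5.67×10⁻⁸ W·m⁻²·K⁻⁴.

P ≈ 677 W

Steady state: P = εσA T⁴.
A = 6L² = 1.585 m²; T⁴ = (339)⁴ = 1.321×10¹⁰ K⁴.
P = 0.57 × 5.67×10⁻⁸ × 1.585 × 1.321×10¹⁰.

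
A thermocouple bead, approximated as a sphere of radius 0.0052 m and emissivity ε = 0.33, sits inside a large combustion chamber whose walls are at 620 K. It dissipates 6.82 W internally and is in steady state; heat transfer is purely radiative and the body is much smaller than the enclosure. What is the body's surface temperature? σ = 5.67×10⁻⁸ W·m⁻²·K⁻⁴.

For a small grey body in a large enclosure, net radiated power = εσA(T⁴ − T_w⁴).
Steady state: P = εσA(T⁴ − T_w⁴) with A = 4πr² = 3.398×10⁻⁴ m².
T⁴ = P/(εσA) + T_w⁴ = 6.82/(0.33·5.67×10⁻⁸·3.398×10⁻⁴) + (620)⁴
    = 1.073×10¹² + 1.478×10¹¹ = 1.220×10¹² K⁴.

T ≈ 1050 K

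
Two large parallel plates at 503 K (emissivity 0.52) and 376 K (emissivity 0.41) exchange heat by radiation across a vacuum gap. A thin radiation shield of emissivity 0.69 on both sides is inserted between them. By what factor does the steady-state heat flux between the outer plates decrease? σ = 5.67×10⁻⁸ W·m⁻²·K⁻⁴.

Without shield: q₀ = σΔ(T⁴)/(1/ε₁+1/ε₂−1) with denominator 3.362.
With shield the two gaps are in series; the resistances add: (1/ε₁+1/ε_s−1)+(1/ε_s+1/ε₂−1) = 2.372+2.888 = 5.261.
Heat-flux ratio q₀/q = 5.261/3.362.

factor ≈ 1.56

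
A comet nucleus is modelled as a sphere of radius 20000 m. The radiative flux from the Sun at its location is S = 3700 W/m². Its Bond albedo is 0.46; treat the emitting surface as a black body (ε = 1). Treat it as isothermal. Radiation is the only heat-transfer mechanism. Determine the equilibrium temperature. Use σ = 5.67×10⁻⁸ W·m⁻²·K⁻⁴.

At equilibrium, absorbed power = emitted power.
Absorbing cross-section = πr² = 1.257×10⁹ m²; emitting surface = 4πr² = 5.027×10⁹ m² (ratio 4).
(1−a)S·A_cross = εσ·A_surf·T⁴  ⇒  T⁴ = (1−a)S/(4σ).
T⁴ = 0.540·3700/(4·5.67×10⁻⁸) = 8.810×10⁹ K⁴.
T = (8.810×10⁹)^(1/4).

T ≈ 306 K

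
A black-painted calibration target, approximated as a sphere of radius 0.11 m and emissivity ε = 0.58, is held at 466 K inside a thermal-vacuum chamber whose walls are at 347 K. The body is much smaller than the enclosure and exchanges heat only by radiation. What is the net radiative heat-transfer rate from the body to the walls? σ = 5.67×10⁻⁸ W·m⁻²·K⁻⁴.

For a small grey body in a large enclosure: P_net = εσA(T_body⁴ − T_wall⁴).
A = 4πr² = 0.1521 m²; T_body⁴ − T_wall⁴ = 4.716×10¹⁰ − 1.450×10¹⁰ = 3.266×10¹⁰ K⁴.
|P_net| = 0.58·5.67×10⁻⁸·0.1521·3.266×10¹⁰.

P_net ≈ 163 W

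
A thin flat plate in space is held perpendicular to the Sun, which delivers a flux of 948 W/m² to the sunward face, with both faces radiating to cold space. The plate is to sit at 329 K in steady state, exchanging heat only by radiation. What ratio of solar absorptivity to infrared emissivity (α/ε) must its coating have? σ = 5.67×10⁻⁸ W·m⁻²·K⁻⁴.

α/ε ≈ 1.40

Balance: αS·A = εσ·2A·T⁴ ⇒ α/ε = 2σT⁴/S.
α/ε = 2·5.67×10⁻⁸·(329)⁴/948 = 2·5.67×10⁻⁸·1.172×10¹⁰/948.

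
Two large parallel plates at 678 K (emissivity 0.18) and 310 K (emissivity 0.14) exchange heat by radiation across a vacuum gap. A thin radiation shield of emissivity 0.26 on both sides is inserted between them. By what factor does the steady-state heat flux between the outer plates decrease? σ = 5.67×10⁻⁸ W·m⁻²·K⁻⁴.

Without shield: q₀ = σΔ(T⁴)/(1/ε₁+1/ε₂−1) with denominator 11.70.
With shield the two gaps are in series; the resistances add: (1/ε₁+1/ε_s−1)+(1/ε_s+1/ε₂−1) = 8.402+9.989 = 18.39.
Heat-flux ratio q₀/q = 18.39/11.70.

factor ≈ 1.57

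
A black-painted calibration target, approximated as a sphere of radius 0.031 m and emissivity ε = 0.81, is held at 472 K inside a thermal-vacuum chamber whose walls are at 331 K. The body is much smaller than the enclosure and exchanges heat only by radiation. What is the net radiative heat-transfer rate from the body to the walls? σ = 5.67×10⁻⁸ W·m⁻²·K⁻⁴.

P_net ≈ 20.9 W

For a small grey body in a large enclosure: P_net = εσA(T_body⁴ − T_wall⁴).
A = 4πr² = 0.01208 m²; T_body⁴ − T_wall⁴ = 4.963×10¹⁰ − 1.200×10¹⁰ = 3.763×10¹⁰ K⁴.
|P_net| = 0.81·5.67×10⁻⁸·0.01208·3.763×10¹⁰.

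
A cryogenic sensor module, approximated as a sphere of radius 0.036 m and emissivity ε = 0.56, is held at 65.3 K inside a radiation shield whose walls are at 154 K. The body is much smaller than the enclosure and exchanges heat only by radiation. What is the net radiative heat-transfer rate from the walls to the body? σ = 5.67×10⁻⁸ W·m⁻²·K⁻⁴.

P_net ≈ 0.281 W

For a small grey body in a large enclosure: P_net = εσA(T_body⁴ − T_wall⁴).
A = 4πr² = 0.01629 m²; T_body⁴ − T_wall⁴ = 1.818×10⁷ − 5.624×10⁸ = -5.443×10⁸ K⁴.
|P_net| = 0.56·5.67×10⁻⁸·0.01629·5.443×10⁸.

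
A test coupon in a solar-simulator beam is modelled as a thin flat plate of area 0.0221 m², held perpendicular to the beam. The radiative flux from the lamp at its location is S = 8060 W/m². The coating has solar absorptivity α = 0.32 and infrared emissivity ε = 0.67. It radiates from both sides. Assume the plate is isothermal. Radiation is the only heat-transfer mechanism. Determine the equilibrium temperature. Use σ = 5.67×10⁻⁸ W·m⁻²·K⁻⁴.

T ≈ 429 K

At equilibrium, absorbed power = emitted power.
Absorbing cross-section = A = 0.02210 m²; emitting surface = 2A = 0.04420 m² (ratio 2).
αS·A_cross = εσ·A_surf·T⁴  ⇒  T⁴ = αS/(ε·2σ).
T⁴ = 0.320·8060/(0.67·2·5.67×10⁻⁸) = 3.395×10¹⁰ K⁴.
T = (3.395×10¹⁰)^(1/4).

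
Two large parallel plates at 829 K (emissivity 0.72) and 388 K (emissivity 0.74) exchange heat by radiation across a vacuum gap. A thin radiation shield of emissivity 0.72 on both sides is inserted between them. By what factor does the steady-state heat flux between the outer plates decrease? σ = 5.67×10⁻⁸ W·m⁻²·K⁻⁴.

factor ≈ 2.02

Without shield: q₀ = σΔ(T⁴)/(1/ε₁+1/ε₂−1) with denominator 1.740.
With shield the two gaps are in series; the resistances add: (1/ε₁+1/ε_s−1)+(1/ε_s+1/ε₂−1) = 1.778+1.740 = 3.518.
Heat-flux ratio q₀/q = 3.518/1.740.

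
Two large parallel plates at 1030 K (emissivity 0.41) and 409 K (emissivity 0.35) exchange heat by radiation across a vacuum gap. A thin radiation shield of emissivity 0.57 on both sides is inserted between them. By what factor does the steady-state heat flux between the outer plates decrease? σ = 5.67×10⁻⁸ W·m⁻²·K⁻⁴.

Without shield: q₀ = σΔ(T⁴)/(1/ε₁+1/ε₂−1) with denominator 4.296.
With shield the two gaps are in series; the resistances add: (1/ε₁+1/ε_s−1)+(1/ε_s+1/ε₂−1) = 3.193+3.612 = 6.805.
Heat-flux ratio q₀/q = 6.805/4.296.

factor ≈ 1.58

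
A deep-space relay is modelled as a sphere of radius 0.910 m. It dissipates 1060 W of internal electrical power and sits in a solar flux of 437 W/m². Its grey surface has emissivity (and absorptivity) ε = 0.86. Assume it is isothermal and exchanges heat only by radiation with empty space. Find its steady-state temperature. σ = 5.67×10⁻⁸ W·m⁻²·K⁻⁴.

At steady state, absorbed solar power + internal power = radiated power.
Absorbed: α·S·A_cross = 0.86·437·2.602 = 977.7 W (cross-section πr²).
Total input = 977.7 + 1060 = 2038 W.
Radiated: εσ·A_surf·T⁴ with A_surf = 4πr² = 10.41 m².
T⁴ = 2038/(0.86·5.67×10⁻⁸·10.41) = 4.016×10⁹ K⁴.

T ≈ 252 K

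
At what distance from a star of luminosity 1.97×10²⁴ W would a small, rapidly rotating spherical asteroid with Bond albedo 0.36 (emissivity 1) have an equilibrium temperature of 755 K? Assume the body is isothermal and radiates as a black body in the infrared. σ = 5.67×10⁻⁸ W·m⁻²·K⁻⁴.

d ≈ 1.17×10⁹ m

For an isothermal black-emitting sphere, (1−a)S·πr² = σ·4πr²·T⁴ ⇒ S = 4σT⁴/(1−a).
S = 4·5.67×10⁻⁸·(755)⁴/0.640 = 1.151×10⁵ W/m².
Flux falls as S = L/(4πd²), so d = √(L/(4πS)) = √(1.97×10²⁴/(4π·1.151×10⁵)).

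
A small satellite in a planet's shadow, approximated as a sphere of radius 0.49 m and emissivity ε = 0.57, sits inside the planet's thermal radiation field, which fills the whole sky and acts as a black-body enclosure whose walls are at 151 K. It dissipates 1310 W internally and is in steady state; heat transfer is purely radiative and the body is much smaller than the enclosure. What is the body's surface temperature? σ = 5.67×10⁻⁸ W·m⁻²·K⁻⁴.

T ≈ 344 K

For a small grey body in a large enclosure, net radiated power = εσA(T⁴ − T_w⁴).
Steady state: P = εσA(T⁴ − T_w⁴) with A = 4πr² = 3.017 m².
T⁴ = P/(εσA) + T_w⁴ = 1310/(0.57·5.67×10⁻⁸·3.017) + (151)⁴
    = 1.343×10¹⁰ + 5.199×10⁸ = 1.395×10¹⁰ K⁴.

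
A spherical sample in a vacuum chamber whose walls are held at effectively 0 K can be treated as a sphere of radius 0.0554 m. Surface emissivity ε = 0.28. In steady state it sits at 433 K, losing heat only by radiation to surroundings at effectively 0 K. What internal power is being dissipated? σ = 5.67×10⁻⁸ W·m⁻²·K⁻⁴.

Steady state: P = εσA T⁴.
A = 4πr² = 0.03857 m²; T⁴ = (433)⁴ = 3.515×10¹⁰ K⁴.
P = 0.28 × 5.67×10⁻⁸ × 0.03857 × 3.515×10¹⁰.

P ≈ 21.5 W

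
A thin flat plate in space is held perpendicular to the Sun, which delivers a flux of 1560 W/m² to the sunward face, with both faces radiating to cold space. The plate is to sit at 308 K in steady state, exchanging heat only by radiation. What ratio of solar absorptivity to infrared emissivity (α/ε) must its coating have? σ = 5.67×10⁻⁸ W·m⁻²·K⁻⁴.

α/ε ≈ 0.654

Balance: αS·A = εσ·2A·T⁴ ⇒ α/ε = 2σT⁴/S.
α/ε = 2·5.67×10⁻⁸·(308)⁴/1560 = 2·5.67×10⁻⁸·8.999×10⁹/1560.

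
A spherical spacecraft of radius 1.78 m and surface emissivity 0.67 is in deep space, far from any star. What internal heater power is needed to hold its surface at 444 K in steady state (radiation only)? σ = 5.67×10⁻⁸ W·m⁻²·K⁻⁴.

P = εσ·4πr²·T⁴.
4πr² = 39.82 m²; T⁴ = 3.886×10¹⁰ K⁴.
P = 0.67·5.67×10⁻⁸·39.82·3.886×10¹⁰.

P ≈ 58800 W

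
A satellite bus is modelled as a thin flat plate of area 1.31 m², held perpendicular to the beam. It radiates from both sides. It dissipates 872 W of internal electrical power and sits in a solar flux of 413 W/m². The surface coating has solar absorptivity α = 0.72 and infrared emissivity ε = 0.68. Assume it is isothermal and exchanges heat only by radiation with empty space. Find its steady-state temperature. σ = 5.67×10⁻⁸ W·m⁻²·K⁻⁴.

T ≈ 334 K

At steady state, absorbed solar power + internal power = radiated power.
Absorbed: α·S·A_cross = 0.72·413·1.310 = 389.5 W (cross-section A).
Total input = 389.5 + 872 = 1262 W.
Radiated: εσ·A_surf·T⁴ with A_surf = 2A = 2.620 m².
T⁴ = 1262/(0.68·5.67×10⁻⁸·2.620) = 1.249×10¹⁰ K⁴.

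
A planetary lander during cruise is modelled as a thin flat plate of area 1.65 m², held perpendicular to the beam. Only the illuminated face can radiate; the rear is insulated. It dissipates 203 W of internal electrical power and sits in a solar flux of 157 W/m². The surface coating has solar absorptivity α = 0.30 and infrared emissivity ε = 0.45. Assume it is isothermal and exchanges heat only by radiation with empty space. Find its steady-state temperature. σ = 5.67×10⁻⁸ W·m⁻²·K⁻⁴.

T ≈ 286 K

At steady state, absorbed solar power + internal power = radiated power.
Absorbed: α·S·A_cross = 0.30·157·1.650 = 77.72 W (cross-section A).
Total input = 77.72 + 203 = 280.7 W.
Radiated: εσ·A_surf·T⁴ with A_surf = A = 1.650 m².
T⁴ = 280.7/(0.45·5.67×10⁻⁸·1.650) = 6.668×10⁹ K⁴.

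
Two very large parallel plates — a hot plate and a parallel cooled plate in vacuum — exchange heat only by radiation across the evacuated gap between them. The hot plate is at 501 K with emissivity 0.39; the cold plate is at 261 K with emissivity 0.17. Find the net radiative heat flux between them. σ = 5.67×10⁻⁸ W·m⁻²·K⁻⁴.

For two infinite grey parallel plates, q = σ(T₁⁴ − T₂⁴)/(1/ε₁ + 1/ε₂ − 1).
T₁⁴ − T₂⁴ = 6.300×10¹⁰ − 4.640×10⁹ = 5.836×10¹⁰ K⁴.
1/ε₁ + 1/ε₂ − 1 = 2.564 + 5.882 − 1 = 7.446.
q = 5.67×10⁻⁸ × 5.836×10¹⁰ / 7.446.

q ≈ 444 W/m²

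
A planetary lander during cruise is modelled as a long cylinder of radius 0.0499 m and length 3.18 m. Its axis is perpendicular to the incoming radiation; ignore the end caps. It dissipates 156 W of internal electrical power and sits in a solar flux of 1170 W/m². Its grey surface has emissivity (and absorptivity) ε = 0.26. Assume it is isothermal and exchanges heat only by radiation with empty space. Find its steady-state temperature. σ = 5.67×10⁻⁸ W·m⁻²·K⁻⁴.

T ≈ 362 K

At steady state, absorbed solar power + internal power = radiated power.
Absorbed: α·S·A_cross = 0.26·1170·0.3174 = 96.54 W (cross-section 2rL).
Total input = 96.54 + 156 = 252.5 W.
Radiated: εσ·A_surf·T⁴ with A_surf = 2πrL = 0.9970 m².
T⁴ = 252.5/(0.26·5.67×10⁻⁸·0.9970) = 1.718×10¹⁰ K⁴.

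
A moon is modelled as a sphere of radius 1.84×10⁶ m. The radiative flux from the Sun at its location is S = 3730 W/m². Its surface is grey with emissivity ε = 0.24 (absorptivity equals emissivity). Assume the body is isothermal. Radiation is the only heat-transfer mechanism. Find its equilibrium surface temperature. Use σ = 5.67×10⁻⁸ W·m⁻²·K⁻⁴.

T ≈ 358 K

At equilibrium, absorbed power = emitted power.
Absorbing cross-section = πr² = 1.064×10¹³ m²; emitting surface = 4πr² = 4.254×10¹³ m² (ratio 4).
εS·A_cross = εσ·A_surf·T⁴  ⇒  T⁴ = S/(4σ)   (ε cancels).
T⁴ = 3730/(4·5.67×10⁻⁸) = 1.645×10¹⁰ K⁴.
T = (1.645×10¹⁰)^(1/4).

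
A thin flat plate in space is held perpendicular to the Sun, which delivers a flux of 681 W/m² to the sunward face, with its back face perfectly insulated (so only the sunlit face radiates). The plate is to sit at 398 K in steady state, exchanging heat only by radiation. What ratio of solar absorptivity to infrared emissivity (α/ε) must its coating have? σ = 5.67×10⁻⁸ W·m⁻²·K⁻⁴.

α/ε ≈ 2.09

Balance: αS·A = εσ·1A·T⁴ ⇒ α/ε = σT⁴/S.
α/ε = 5.67×10⁻⁸·(398)⁴/681 = 5.67×10⁻⁸·2.509×10¹⁰/681.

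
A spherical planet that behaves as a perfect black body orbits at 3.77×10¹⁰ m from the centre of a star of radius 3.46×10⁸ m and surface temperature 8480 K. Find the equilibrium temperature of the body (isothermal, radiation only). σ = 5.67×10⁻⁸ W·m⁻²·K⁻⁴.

The star's surface emits σT_*⁴; at distance d the flux is S = σT_*⁴(R_*/d)².
S = 5.67×10⁻⁸·(8480)⁴·(3.46×10⁸/3.77×10¹⁰)² = 24700 W/m².
For an isothermal sphere T⁴ = (1−a)S/(4σ) = 1.089×10¹¹ K⁴.

T ≈ 574 K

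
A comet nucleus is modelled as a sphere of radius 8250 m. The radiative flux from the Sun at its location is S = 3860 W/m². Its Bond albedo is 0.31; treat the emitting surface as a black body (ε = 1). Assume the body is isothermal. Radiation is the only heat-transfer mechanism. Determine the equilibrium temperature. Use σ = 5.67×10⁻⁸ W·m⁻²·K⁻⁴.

At equilibrium, absorbed power = emitted power.
Absorbing cross-section = πr² = 2.138×10⁸ m²; emitting surface = 4πr² = 8.553×10⁸ m² (ratio 4).
(1−a)S·A_cross = εσ·A_surf·T⁴  ⇒  T⁴ = (1−a)S/(4σ).
T⁴ = 0.690·3860/(4·5.67×10⁻⁸) = 1.174×10¹⁰ K⁴.
T = (1.174×10¹⁰)^(1/4).

T ≈ 329 K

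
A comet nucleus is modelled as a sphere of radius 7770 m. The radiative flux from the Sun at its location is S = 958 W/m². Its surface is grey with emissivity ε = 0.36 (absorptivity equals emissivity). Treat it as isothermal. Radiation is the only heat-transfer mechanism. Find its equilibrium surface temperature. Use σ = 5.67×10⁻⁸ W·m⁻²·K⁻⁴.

At equilibrium, absorbed power = emitted power.
Absorbing cross-section = πr² = 1.897×10⁸ m²; emitting surface = 4πr² = 7.587×10⁸ m² (ratio 4).
εS·A_cross = εσ·A_surf·T⁴  ⇒  T⁴ = S/(4σ)   (ε cancels).
T⁴ = 958/(4·5.67×10⁻⁸) = 4.224×10⁹ K⁴.
T = (4.224×10⁹)^(1/4).

T ≈ 255 K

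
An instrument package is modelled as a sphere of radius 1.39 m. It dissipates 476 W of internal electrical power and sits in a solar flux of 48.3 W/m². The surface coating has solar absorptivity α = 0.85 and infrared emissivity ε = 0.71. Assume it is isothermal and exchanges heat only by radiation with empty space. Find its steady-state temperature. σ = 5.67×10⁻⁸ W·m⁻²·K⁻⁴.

At steady state, absorbed solar power + internal power = radiated power.
Absorbed: α·S·A_cross = 0.85·48.3·6.070 = 249.2 W (cross-section πr²).
Total input = 249.2 + 476 = 725.2 W.
Radiated: εσ·A_surf·T⁴ with A_surf = 4πr² = 24.28 m².
T⁴ = 725.2/(0.71·5.67×10⁻⁸·24.28) = 7.420×10⁸ K⁴.

T ≈ 165 K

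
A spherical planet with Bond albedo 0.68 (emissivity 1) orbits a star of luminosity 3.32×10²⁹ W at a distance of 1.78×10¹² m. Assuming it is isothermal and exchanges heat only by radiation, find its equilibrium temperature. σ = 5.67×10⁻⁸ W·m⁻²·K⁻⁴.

First find the stellar flux at distance d: S = L/(4πd²) = 3.32×10²⁹/(4π·(1.78×10¹²)²) = 8339 W/m².
For an isothermal sphere, absorbed (1−a)S·πr² = emitted σ·4πr²·T⁴, so T⁴ = (1−a)S/(4σ).
T⁴ = 0.320·8339/(4·5.67×10⁻⁸) = 1.177×10¹⁰ K⁴.

T ≈ 329 K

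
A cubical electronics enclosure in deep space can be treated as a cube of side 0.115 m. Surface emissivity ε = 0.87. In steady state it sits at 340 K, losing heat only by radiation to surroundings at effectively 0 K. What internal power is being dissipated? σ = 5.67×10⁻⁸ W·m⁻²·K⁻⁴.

Steady state: P = εσA T⁴.
A = 6L² = 0.07935 m²; T⁴ = (340)⁴ = 1.336×10¹⁰ K⁴.
P = 0.87 × 5.67×10⁻⁸ × 0.07935 × 1.336×10¹⁰.

P ≈ 52.3 W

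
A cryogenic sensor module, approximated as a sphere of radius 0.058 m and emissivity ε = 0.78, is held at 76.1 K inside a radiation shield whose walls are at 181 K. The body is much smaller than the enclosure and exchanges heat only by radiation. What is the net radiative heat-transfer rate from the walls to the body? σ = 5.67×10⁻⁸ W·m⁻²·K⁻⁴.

For a small grey body in a large enclosure: P_net = εσA(T_body⁴ − T_wall⁴).
A = 4πr² = 0.04227 m²; T_body⁴ − T_wall⁴ = 3.354×10⁷ − 1.073×10⁹ = -1.040×10⁹ K⁴.
|P_net| = 0.78·5.67×10⁻⁸·0.04227·1.040×10⁹.

P_net ≈ 1.94 W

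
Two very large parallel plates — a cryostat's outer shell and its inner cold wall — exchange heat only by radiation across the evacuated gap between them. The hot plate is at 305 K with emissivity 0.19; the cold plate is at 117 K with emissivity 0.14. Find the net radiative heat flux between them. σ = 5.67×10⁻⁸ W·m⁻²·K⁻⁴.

For two infinite grey parallel plates, q = σ(T₁⁴ − T₂⁴)/(1/ε₁ + 1/ε₂ − 1).
T₁⁴ − T₂⁴ = 8.654×10⁹ − 1.874×10⁸ = 8.466×10⁹ K⁴.
1/ε₁ + 1/ε₂ − 1 = 5.263 + 7.143 − 1 = 11.41.
q = 5.67×10⁻⁸ × 8.466×10⁹ / 11.41.

q ≈ 42.1 W/m²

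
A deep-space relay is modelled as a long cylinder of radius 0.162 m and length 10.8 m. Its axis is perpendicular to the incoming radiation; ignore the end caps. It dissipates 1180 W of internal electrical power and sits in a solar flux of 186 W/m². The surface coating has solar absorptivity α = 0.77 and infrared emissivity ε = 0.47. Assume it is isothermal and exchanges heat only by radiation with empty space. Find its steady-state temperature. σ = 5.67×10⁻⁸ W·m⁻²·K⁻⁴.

T ≈ 275 K

At steady state, absorbed solar power + internal power = radiated power.
Absorbed: α·S·A_cross = 0.77·186·3.499 = 501.2 W (cross-section 2rL).
Total input = 501.2 + 1180 = 1681 W.
Radiated: εσ·A_surf·T⁴ with A_surf = 2πrL = 10.99 m².
T⁴ = 1681/(0.47·5.67×10⁻⁸·10.99) = 5.739×10⁹ K⁴.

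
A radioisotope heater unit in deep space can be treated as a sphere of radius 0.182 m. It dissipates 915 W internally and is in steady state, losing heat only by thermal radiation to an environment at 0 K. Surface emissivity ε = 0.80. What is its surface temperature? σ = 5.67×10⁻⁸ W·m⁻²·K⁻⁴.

Steady state: internal power = radiated power, P = εσA T⁴.
Radiating area A = 4πr² = 0.4162 m².
T⁴ = P/(εσA) = 915/(0.80·5.67×10⁻⁸·0.4162) = 4.846×10¹⁰ K⁴.
T = (4.846×10¹⁰)^(1/4).

T ≈ 469 K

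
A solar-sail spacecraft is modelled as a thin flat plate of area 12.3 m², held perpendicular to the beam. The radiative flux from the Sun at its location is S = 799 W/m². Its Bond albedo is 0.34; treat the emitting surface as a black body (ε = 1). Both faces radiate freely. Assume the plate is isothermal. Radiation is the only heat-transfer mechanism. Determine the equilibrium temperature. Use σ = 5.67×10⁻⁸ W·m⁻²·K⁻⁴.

T ≈ 261 K

At equilibrium, absorbed power = emitted power.
Absorbing cross-section = A = 12.30 m²; emitting surface = 2A = 24.60 m² (ratio 2).
(1−a)S·A_cross = εσ·A_surf·T⁴  ⇒  T⁴ = (1−a)S/(2σ).
T⁴ = 0.660·799/(2·5.67×10⁻⁸) = 4.650×10⁹ K⁴.
T = (4.650×10⁹)^(1/4).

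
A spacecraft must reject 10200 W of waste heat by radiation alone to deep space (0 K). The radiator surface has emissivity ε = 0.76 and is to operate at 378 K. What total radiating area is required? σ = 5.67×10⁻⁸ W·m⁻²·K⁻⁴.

P = εσA T⁴ ⇒ A = P/(εσT⁴).
T⁴ = 2.042×10¹⁰ K⁴.
A = 10200/(0.76 × 5.67×10⁻⁸ × 2.042×10¹⁰).

A ≈ 11.6 m²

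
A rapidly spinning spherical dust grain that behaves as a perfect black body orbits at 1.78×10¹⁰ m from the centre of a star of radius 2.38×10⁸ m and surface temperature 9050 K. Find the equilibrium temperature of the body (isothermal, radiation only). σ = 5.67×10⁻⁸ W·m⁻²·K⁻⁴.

The star's surface emits σT_*⁴; at distance d the flux is S = σT_*⁴(R_*/d)².
S = 5.67×10⁻⁸·(9050)⁴·(2.38×10⁸/1.78×10¹⁰)² = 68000 W/m².
For an isothermal sphere T⁴ = (1−a)S/(4σ) = 2.998×10¹¹ K⁴.

T ≈ 740 K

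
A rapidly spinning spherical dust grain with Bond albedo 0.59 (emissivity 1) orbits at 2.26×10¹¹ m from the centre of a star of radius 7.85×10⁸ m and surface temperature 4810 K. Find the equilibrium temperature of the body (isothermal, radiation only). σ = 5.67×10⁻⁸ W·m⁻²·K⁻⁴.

The star's surface emits σT_*⁴; at distance d the flux is S = σT_*⁴(R_*/d)².
S = 5.67×10⁻⁸·(4810)⁴·(7.85×10⁸/2.26×10¹¹)² = 366.2 W/m².
For an isothermal sphere T⁴ = (1−a)S/(4σ) = 6.620×10⁸ K⁴.

T ≈ 160 K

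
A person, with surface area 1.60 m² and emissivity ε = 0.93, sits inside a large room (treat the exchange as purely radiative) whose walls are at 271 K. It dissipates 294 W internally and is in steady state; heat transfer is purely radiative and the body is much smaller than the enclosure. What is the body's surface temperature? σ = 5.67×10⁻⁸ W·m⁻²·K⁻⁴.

T ≈ 307 K

For a small grey body in a large enclosure, net radiated power = εσA(T⁴ − T_w⁴).
Steady state: P = εσA(T⁴ − T_w⁴) with A = 1.60 m².
T⁴ = P/(εσA) + T_w⁴ = 294/(0.93·5.67×10⁻⁸·1.600) + (271)⁴
    = 3.485×10⁹ + 5.394×10⁹ = 8.878×10⁹ K⁴.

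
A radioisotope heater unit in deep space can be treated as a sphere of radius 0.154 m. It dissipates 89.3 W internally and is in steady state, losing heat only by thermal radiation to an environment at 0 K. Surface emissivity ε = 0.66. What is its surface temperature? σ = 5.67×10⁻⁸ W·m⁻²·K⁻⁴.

T ≈ 299 K

Steady state: internal power = radiated power, P = εσA T⁴.
Radiating area A = 4πr² = 0.2980 m².
T⁴ = P/(εσA) = 89.3/(0.66·5.67×10⁻⁸·0.2980) = 8.007×10⁹ K⁴.
T = (8.007×10⁹)^(1/4).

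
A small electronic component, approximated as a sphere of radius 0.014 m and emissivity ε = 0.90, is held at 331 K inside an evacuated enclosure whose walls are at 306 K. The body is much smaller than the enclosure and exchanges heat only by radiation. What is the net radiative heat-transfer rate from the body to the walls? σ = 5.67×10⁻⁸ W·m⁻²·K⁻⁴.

For a small grey body in a large enclosure: P_net = εσA(T_body⁴ − T_wall⁴).
A = 4πr² = 0.002463 m²; T_body⁴ − T_wall⁴ = 1.200×10¹⁰ − 8.768×10⁹ = 3.236×10⁹ K⁴.
|P_net| = 0.90·5.67×10⁻⁸·0.002463·3.236×10⁹.

P_net ≈ 0.407 W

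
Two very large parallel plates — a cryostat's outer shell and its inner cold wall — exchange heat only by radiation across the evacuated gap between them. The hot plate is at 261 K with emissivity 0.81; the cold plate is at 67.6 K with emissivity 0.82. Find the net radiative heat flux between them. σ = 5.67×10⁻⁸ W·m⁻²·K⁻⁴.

q ≈ 180 W/m²

For two infinite grey parallel plates, q = σ(T₁⁴ − T₂⁴)/(1/ε₁ + 1/ε₂ − 1).
T₁⁴ − T₂⁴ = 4.640×10⁹ − 2.088×10⁷ = 4.620×10⁹ K⁴.
1/ε₁ + 1/ε₂ − 1 = 1.235 + 1.220 − 1 = 1.454.
q = 5.67×10⁻⁸ × 4.620×10⁹ / 1.454.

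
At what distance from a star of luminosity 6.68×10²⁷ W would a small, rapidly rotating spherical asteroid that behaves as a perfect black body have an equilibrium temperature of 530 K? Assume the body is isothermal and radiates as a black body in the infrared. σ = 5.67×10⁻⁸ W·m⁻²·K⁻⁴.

d ≈ 1.72×10¹¹ m

For an isothermal black-emitting sphere, (1−a)S·πr² = σ·4πr²·T⁴ ⇒ S = 4σT⁴/(1−a).
S = 4·5.67×10⁻⁸·(530)⁴/1.00 = 17900 W/m².
Flux falls as S = L/(4πd²), so d = √(L/(4πS)) = √(6.68×10²⁷/(4π·17900)).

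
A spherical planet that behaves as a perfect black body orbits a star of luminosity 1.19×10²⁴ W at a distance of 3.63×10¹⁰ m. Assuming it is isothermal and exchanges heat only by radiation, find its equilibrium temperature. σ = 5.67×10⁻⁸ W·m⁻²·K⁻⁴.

First find the stellar flux at distance d: S = L/(4πd²) = 1.19×10²⁴/(4π·(3.63×10¹⁰)²) = 71.87 W/m².
For an isothermal sphere, absorbed (1−a)S·πr² = emitted σ·4πr²·T⁴, so T⁴ = (1−a)S/(4σ).
T⁴ = 1.00·71.87/(4·5.67×10⁻⁸) = 3.169×10⁸ K⁴.

T ≈ 133 K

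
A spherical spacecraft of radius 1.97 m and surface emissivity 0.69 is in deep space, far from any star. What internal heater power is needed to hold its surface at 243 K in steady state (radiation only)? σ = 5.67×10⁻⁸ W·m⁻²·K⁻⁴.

P = εσ·4πr²·T⁴.
4πr² = 48.77 m²; T⁴ = 3.487×10⁹ K⁴.
P = 0.69·5.67×10⁻⁸·48.77·3.487×10⁹.

P ≈ 6650 W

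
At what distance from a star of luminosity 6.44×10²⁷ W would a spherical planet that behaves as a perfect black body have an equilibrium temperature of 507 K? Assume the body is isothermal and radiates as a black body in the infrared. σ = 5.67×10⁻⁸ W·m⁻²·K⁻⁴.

For an isothermal black-emitting sphere, (1−a)S·πr² = σ·4πr²·T⁴ ⇒ S = 4σT⁴/(1−a).
S = 4·5.67×10⁻⁸·(507)⁴/1.00 = 14990 W/m².
Flux falls as S = L/(4πd²), so d = √(L/(4πS)) = √(6.44×10²⁷/(4π·14990)).

d ≈ 1.85×10¹¹ m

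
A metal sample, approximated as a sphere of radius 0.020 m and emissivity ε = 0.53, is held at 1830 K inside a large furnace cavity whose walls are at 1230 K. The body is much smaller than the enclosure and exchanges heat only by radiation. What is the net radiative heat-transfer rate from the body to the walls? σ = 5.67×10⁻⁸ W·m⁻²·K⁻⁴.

For a small grey body in a large enclosure: P_net = εσA(T_body⁴ − T_wall⁴).
A = 4πr² = 0.005027 m²; T_body⁴ − T_wall⁴ = 1.122×10¹³ − 2.289×10¹² = 8.926×10¹² K⁴.
|P_net| = 0.53·5.67×10⁻⁸·0.005027·8.926×10¹².

P_net ≈ 1350 W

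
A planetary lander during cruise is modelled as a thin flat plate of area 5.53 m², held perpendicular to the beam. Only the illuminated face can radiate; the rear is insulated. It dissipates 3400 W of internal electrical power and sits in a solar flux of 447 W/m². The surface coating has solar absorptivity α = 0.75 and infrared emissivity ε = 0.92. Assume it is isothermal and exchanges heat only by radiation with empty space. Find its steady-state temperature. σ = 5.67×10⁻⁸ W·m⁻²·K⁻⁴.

T ≈ 367 K

At steady state, absorbed solar power + internal power = radiated power.
Absorbed: α·S·A_cross = 0.75·447·5.530 = 1854 W (cross-section A).
Total input = 1854 + 3400 = 5254 W.
Radiated: εσ·A_surf·T⁴ with A_surf = A = 5.530 m².
T⁴ = 5254/(0.92·5.67×10⁻⁸·5.530) = 1.821×10¹⁰ K⁴.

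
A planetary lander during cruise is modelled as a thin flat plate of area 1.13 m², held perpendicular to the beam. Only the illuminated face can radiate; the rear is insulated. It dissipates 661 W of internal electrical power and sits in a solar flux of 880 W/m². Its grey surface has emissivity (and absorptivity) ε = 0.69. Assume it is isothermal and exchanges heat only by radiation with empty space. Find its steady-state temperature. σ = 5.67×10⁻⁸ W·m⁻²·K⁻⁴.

T ≈ 418 K

At steady state, absorbed solar power + internal power = radiated power.
Absorbed: α·S·A_cross = 0.69·880·1.130 = 686.1 W (cross-section A).
Total input = 686.1 + 661 = 1347 W.
Radiated: εσ·A_surf·T⁴ with A_surf = A = 1.130 m².
T⁴ = 1347/(0.69·5.67×10⁻⁸·1.130) = 3.047×10¹⁰ K⁴.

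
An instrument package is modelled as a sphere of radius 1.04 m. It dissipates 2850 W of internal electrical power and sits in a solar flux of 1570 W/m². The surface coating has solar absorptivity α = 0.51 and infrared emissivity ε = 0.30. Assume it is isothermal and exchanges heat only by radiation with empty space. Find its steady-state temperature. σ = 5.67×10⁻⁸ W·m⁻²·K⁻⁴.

At steady state, absorbed solar power + internal power = radiated power.
Absorbed: α·S·A_cross = 0.51·1570·3.398 = 2721 W (cross-section πr²).
Total input = 2721 + 2850 = 5571 W.
Radiated: εσ·A_surf·T⁴ with A_surf = 4πr² = 13.59 m².
T⁴ = 5571/(0.30·5.67×10⁻⁸·13.59) = 2.410×10¹⁰ K⁴.

T ≈ 394 K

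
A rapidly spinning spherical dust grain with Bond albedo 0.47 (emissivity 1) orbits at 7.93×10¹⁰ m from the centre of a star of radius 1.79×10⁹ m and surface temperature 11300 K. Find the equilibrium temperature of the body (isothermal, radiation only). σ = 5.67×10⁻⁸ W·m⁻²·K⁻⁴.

The star's surface emits σT_*⁴; at distance d the flux is S = σT_*⁴(R_*/d)².
S = 5.67×10⁻⁸·(11300)⁴·(1.79×10⁹/7.93×10¹⁰)² = 4.710×10⁵ W/m².
For an isothermal sphere T⁴ = (1−a)S/(4σ) = 1.101×10¹² K⁴.

T ≈ 1020 K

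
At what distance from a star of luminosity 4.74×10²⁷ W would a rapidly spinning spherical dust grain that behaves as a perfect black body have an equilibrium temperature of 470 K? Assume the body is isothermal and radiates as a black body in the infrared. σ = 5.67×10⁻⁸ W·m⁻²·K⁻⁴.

For an isothermal black-emitting sphere, (1−a)S·πr² = σ·4πr²·T⁴ ⇒ S = 4σT⁴/(1−a).
S = 4·5.67×10⁻⁸·(470)⁴/1.00 = 11070 W/m².
Flux falls as S = L/(4πd²), so d = √(L/(4πS)) = √(4.74×10²⁷/(4π·11070)).

d ≈ 1.85×10¹¹ m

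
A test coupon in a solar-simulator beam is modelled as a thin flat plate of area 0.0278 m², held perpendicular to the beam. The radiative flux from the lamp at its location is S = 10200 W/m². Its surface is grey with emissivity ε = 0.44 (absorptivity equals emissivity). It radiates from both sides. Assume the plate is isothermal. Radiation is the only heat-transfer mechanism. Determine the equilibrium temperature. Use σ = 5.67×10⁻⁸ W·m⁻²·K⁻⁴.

At equilibrium, absorbed power = emitted power.
Absorbing cross-section = A = 0.02780 m²; emitting surface = 2A = 0.05560 m² (ratio 2).
εS·A_cross = εσ·A_surf·T⁴  ⇒  T⁴ = S/(2σ)   (ε cancels).
T⁴ = 10200/(2·5.67×10⁻⁸) = 8.995×10¹⁰ K⁴.
T = (8.995×10¹⁰)^(1/4).

T ≈ 548 K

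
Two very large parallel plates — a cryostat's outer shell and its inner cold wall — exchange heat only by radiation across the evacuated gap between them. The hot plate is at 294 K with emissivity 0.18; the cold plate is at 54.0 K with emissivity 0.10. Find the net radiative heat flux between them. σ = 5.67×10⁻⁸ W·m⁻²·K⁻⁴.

q ≈ 29.1 W/m²

For two infinite grey parallel plates, q = σ(T₁⁴ − T₂⁴)/(1/ε₁ + 1/ε₂ − 1).
T₁⁴ − T₂⁴ = 7.471×10⁹ − 8.503×10⁶ = 7.463×10⁹ K⁴.
1/ε₁ + 1/ε₂ − 1 = 5.556 + 10.00 − 1 = 14.56.
q = 5.67×10⁻⁸ × 7.463×10⁹ / 14.56.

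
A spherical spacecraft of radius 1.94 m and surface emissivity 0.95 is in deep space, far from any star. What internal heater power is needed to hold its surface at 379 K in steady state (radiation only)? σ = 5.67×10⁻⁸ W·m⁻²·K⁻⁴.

P = εσ·4πr²·T⁴.
4πr² = 47.29 m²; T⁴ = 2.063×10¹⁰ K⁴.
P = 0.95·5.67×10⁻⁸·47.29·2.063×10¹⁰.

P ≈ 52600 W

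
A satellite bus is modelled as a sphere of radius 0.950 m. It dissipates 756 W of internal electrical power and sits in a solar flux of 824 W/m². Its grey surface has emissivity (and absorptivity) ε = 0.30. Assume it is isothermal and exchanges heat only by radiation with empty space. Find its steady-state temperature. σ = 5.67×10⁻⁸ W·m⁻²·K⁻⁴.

At steady state, absorbed solar power + internal power = radiated power.
Absorbed: α·S·A_cross = 0.30·824·2.835 = 700.9 W (cross-section πr²).
Total input = 700.9 + 756 = 1457 W.
Radiated: εσ·A_surf·T⁴ with A_surf = 4πr² = 11.34 m².
T⁴ = 1457/(0.30·5.67×10⁻⁸·11.34) = 7.552×10⁹ K⁴.

T ≈ 295 K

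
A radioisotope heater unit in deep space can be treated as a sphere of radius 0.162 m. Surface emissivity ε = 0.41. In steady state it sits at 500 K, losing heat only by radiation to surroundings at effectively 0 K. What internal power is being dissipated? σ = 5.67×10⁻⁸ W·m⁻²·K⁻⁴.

P ≈ 479 W

Steady state: P = εσA T⁴.
A = 4πr² = 0.3298 m²; T⁴ = (500)⁴ = 6.250×10¹⁰ K⁴.
P = 0.41 × 5.67×10⁻⁸ × 0.3298 × 6.250×10¹⁰.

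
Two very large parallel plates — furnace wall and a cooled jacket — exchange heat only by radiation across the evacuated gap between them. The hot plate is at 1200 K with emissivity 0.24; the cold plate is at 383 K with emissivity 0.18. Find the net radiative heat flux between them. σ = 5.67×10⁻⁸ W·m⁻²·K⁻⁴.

q ≈ 13300 W/m²

For two infinite grey parallel plates, q = σ(T₁⁴ − T₂⁴)/(1/ε₁ + 1/ε₂ − 1).
T₁⁴ − T₂⁴ = 2.074×10¹² − 2.152×10¹⁰ = 2.052×10¹² K⁴.
1/ε₁ + 1/ε₂ − 1 = 4.167 + 5.556 − 1 = 8.722.
q = 5.67×10⁻⁸ × 2.052×10¹² / 8.722.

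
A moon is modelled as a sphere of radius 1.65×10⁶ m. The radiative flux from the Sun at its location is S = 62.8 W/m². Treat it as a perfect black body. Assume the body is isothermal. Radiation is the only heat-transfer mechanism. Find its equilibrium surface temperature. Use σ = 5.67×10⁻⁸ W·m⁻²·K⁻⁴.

T ≈ 129 K

At equilibrium, absorbed power = emitted power.
Absorbing cross-section = πr² = 8.553×10¹² m²; emitting surface = 4πr² = 3.421×10¹³ m² (ratio 4).
S·A_cross = εσ·A_surf·T⁴  ⇒  T⁴ = S/(4σ).
T⁴ = 1.00·62.8/(4·5.67×10⁻⁸) = 2.769×10⁸ K⁴.
T = (2.769×10⁸)^(1/4).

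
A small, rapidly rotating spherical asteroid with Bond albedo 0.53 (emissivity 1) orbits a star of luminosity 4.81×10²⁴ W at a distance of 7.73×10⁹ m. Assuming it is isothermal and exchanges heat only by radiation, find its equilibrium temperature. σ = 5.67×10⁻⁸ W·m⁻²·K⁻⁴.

T ≈ 339 K

First find the stellar flux at distance d: S = L/(4πd²) = 4.81×10²⁴/(4π·(7.73×10⁹)²) = 6406 W/m².
For an isothermal sphere, absorbed (1−a)S·πr² = emitted σ·4πr²·T⁴, so T⁴ = (1−a)S/(4σ).
T⁴ = 0.470·6406/(4·5.67×10⁻⁸) = 1.327×10¹⁰ K⁴.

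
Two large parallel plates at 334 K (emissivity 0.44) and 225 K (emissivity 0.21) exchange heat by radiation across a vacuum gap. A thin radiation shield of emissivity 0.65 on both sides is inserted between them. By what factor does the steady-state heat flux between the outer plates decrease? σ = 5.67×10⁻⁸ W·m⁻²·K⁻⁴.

factor ≈ 1.34

Without shield: q₀ = σΔ(T⁴)/(1/ε₁+1/ε₂−1) with denominator 6.035.
With shield the two gaps are in series; the resistances add: (1/ε₁+1/ε_s−1)+(1/ε_s+1/ε₂−1) = 2.811+5.300 = 8.112.
Heat-flux ratio q₀/q = 8.112/6.035.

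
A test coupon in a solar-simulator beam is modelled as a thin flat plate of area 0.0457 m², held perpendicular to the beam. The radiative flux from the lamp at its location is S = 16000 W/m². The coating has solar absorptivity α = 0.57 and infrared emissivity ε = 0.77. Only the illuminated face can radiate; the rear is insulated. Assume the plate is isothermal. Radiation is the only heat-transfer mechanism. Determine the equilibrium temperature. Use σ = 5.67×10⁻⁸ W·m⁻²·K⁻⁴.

At equilibrium, absorbed power = emitted power.
Absorbing cross-section = A = 0.04570 m²; emitting surface = A = 0.04570 m² (ratio 1).
αS·A_cross = εσ·A_surf·T⁴  ⇒  T⁴ = αS/(ε·1σ).
T⁴ = 0.570·16000/(0.77·1·5.67×10⁻⁸) = 2.089×10¹¹ K⁴.
T = (2.089×10¹¹)^(1/4).

T ≈ 676 K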